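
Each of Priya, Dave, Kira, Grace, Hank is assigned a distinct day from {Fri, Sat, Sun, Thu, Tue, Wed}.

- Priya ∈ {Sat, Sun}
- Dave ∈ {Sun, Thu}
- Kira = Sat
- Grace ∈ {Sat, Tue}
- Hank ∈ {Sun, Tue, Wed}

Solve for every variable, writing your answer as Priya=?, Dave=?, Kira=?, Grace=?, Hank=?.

Priya=Sun, Dave=Thu, Kira=Sat, Grace=Tue, Hank=Wed

Kira must be Sat (only option left). Strike Sat from Priya, Grace.
Grace's domain is down to {Tue}, so Grace = Tue. Strike Tue from Hank.
Priya must be Sun (only option left). Remove Sun from Dave, Hank.
Dave's domain is down to {Thu}, so Dave = Thu.
Hank has just one choice, so Hank = Wed.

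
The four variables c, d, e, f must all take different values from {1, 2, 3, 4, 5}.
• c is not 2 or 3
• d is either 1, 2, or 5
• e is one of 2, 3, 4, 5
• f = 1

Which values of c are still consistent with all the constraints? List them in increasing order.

f has just one choice, so f = 1. So c, d can't be 1.
No further eliminations apply; c can still be any of 4, 5.

4, 5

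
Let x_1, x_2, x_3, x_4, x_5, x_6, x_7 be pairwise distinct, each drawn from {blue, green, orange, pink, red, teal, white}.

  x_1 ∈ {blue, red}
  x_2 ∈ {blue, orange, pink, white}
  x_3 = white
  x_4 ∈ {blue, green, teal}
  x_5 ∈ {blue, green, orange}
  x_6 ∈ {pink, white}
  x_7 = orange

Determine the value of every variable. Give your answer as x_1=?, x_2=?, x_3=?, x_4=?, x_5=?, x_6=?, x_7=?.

x_3 must be white (only option left). Remove white from x_2, x_6.
x_6's domain is down to {pink}, so x_6 = pink. So x_2 can't be pink.
That leaves x_7 = orange. Eliminate orange elsewhere: x_2, x_5.
x_2 must be blue (only option left). So x_1, x_4, x_5 can't be blue.
x_5 has just one choice, so x_5 = green. So x_4 can't be green.
x_1's domain is down to {red}, so x_1 = red.
x_4 must be teal (only option left).

x_1=red, x_2=blue, x_3=white, x_4=teal, x_5=green, x_6=pink, x_7=orange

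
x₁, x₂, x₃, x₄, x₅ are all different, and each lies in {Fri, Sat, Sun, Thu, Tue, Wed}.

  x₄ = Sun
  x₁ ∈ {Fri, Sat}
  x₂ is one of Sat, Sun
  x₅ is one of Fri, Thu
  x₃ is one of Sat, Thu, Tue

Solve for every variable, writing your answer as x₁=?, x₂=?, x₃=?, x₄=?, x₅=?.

x₄ must be Sun (only option left). Remove Sun from x₂.
x₂ has just one choice, so x₂ = Sat. So x₁, x₃ can't be Sat.
That leaves x₁ = Fri. So x₅ can't be Fri.
x₅ has just one choice, so x₅ = Thu. Remove Thu from x₃.
x₃'s domain is down to {Tue}, so x₃ = Tue.

x₁=Fri, x₂=Sat, x₃=Tue, x₄=Sun, x₅=Thu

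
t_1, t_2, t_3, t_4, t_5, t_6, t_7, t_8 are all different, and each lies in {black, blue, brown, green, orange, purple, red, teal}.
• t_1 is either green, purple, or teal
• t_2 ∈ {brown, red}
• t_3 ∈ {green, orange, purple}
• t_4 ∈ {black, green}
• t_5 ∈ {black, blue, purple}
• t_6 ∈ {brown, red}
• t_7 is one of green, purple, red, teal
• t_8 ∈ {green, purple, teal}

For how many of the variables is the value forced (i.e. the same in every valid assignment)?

Among the 8 variables, blue fits only t_5 (and all 8 values in {black, blue, brown, green, orange, purple, red, teal} must be used), so t_5 = blue.
Among the 7 still-open variables, black fits only t_4 (and all 7 values in {black, brown, green, orange, purple, red, teal} must be used), so t_4 = black.
The 6 still-open variables together cover exactly {brown, green, orange, purple, red, teal} — 6 values for 6 variables — and orange appears only in t_3's list, so t_3 = orange.
t_2 and t_6 between them cover only {brown, red} — a naked pair. Remove those values from t_7.
Determined: t_3=orange, t_4=black, t_5=blue. The other variables each still have more than one consistent value. That makes 3.

3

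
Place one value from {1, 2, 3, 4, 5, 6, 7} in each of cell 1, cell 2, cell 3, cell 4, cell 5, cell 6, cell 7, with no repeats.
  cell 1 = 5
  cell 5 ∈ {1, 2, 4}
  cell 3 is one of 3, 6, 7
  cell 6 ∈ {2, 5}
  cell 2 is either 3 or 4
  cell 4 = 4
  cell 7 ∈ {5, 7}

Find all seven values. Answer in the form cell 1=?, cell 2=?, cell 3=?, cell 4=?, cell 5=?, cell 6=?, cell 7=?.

cell 1 has just one choice, so cell 1 = 5. Eliminate 5 elsewhere: cell 6, cell 7.
cell 4's domain is down to {4}, so cell 4 = 4. Remove 4 from cell 2, cell 5.
cell 6 has just one choice, so cell 6 = 2. So cell 5 can't be 2.
cell 7 has just one choice, so cell 7 = 7. Remove 7 from cell 3.
cell 2 has just one choice, so cell 2 = 3. Strike 3 from cell 3.
cell 3 must be 6 (only option left).
That leaves cell 5 = 1.

cell 1=5, cell 2=3, cell 3=6, cell 4=4, cell 5=1, cell 6=2, cell 7=7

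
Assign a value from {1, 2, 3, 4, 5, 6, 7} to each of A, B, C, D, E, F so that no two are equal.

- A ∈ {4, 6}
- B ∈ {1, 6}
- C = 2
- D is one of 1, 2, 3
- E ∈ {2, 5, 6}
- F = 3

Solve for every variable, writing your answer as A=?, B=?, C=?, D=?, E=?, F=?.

A=4, B=6, C=2, D=1, E=5, F=3

C must be 2 (only option left). Strike 2 from D, E.
F must be 3 (only option left). So D can't be 3.
D's domain is down to {1}, so D = 1. Eliminate 1 elsewhere: B.
That leaves B = 6. So A, E can't be 6.
That leaves E = 5.
A must be 4 (only option left).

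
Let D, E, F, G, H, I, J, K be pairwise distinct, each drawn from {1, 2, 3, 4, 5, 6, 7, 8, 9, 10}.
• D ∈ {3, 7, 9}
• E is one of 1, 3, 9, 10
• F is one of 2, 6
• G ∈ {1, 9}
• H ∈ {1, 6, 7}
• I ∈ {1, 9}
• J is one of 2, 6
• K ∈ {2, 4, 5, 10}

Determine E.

F and J between them cover only {2, 6} — a naked pair. Remove those values from H, K.
G and I share exactly the 2 values {1, 9}; by pigeonhole those values go to them, so strike 1, 9 from D, E, H.
H has just one choice, so H = 7. Strike 7 from D.
D has just one choice, so D = 3. So E can't be 3.
So E = 10.

10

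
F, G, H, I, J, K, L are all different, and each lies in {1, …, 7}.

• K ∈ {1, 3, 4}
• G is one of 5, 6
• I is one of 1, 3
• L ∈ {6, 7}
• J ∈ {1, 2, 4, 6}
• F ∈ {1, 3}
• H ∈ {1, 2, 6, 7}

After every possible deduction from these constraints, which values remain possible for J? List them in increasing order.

The 7 variables together cover exactly {1, 2, 3, 4, 5, 6, 7} — 7 values for 7 variables — and 5 appears only in G's list, so G = 5.
F and I share exactly the 2 values {1, 3}; by pigeonhole those values go to them, so strike 1, 3 from H, J, K.
K must be 4 (only option left). Remove 4 from J.
No further eliminations apply; J can still be any of 2, 6.

2, 6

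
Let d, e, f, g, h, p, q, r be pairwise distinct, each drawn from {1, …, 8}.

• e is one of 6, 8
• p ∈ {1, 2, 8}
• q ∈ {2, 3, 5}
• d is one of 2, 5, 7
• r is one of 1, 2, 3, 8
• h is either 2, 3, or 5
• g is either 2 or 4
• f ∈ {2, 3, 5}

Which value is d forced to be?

7

The 8 variables draw from only 8 values {1, 2, 3, 4, 5, 6, 7, 8}, so each is used; only g can be 4, hence g = 4.
The 7 still-open variables draw from only 7 values {1, 2, 3, 5, 6, 7, 8}, so each is used; only e can be 6, hence e = 6.
The 6 still-open variables together cover exactly {1, 2, 3, 5, 7, 8} — 6 values for 6 variables — and 7 appears only in d's list, so d = 7.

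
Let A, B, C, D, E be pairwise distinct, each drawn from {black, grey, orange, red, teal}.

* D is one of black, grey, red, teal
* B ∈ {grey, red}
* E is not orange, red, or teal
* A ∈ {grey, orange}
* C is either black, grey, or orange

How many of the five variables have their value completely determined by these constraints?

The 5 variables draw from only 5 values {black, grey, orange, red, teal}, so each is used; only D can be teal, hence D = teal.
The 4 still-open variables together cover exactly {black, grey, orange, red} — 4 values for 4 variables — and red appears only in B's list, so B = red.
Determined: B=red, D=teal. The other variables each still have more than one consistent value. That makes 2.

2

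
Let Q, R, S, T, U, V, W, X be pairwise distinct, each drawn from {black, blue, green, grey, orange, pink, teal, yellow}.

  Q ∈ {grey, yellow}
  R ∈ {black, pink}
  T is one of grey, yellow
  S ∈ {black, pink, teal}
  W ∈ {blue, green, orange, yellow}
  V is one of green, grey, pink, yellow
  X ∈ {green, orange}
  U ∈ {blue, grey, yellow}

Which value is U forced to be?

The 8 variables draw from only 8 values {black, blue, green, grey, orange, pink, teal, yellow}, so each is used; only S can be teal, hence S = teal.
The 7 still-open variables draw from only 7 values {black, blue, green, grey, orange, pink, yellow}, so each is used; only R can be black, hence R = black.
Among the 6 still-open variables, pink fits only V (and all 6 values in {blue, green, grey, orange, pink, yellow} must be used), so V = pink.
The 2 variables Q and T are confined to {grey, yellow}, which locks those values in; drop them from U, W.
So U = blue.

blue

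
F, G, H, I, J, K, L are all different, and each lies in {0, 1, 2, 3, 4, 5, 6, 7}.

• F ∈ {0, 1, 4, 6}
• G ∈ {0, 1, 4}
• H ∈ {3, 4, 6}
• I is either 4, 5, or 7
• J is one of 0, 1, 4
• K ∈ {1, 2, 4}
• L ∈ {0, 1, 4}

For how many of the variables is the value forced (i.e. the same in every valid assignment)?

3

G, J, L between them cover only {0, 1, 4} — a naked triple. Remove those values from F, H, I, K.
F must be 6 (only option left). So H can't be 6.
H has just one choice, so H = 3.
That leaves K = 2.
Determined: F=6, H=3, K=2. The other variables each still have more than one consistent value. That makes 3.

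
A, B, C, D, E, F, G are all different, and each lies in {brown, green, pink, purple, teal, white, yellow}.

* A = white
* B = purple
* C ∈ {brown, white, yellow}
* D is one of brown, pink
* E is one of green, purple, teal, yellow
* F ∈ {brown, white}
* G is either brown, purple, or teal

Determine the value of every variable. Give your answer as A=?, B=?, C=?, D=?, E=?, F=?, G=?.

A has just one choice, so A = white. So C, F can't be white.
B must be purple (only option left). So E, G can't be purple.
F's domain is down to {brown}, so F = brown. Strike brown from C, D, G.
G's domain is down to {teal}, so G = teal. Remove teal from E.
C's domain is down to {yellow}, so C = yellow. Strike yellow from E.
D must be pink (only option left).
E must be green (only option left).

A=white, B=purple, C=yellow, D=pink, E=green, F=brown, G=teal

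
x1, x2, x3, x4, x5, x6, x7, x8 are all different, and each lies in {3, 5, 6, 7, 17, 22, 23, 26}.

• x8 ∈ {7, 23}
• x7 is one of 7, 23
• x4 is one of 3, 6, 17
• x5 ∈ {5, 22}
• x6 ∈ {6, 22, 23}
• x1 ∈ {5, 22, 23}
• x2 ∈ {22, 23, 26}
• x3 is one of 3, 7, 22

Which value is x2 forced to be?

The 8 variables together cover exactly {3, 5, 6, 7, 17, 22, 23, 26} — 8 values for 8 variables — and 17 appears only in x4's list, so x4 = 17.
The 7 still-open variables draw from only 7 values {3, 5, 6, 7, 22, 23, 26}, so each is used; only x3 can be 3, hence x3 = 3.
Among the 6 still-open variables, 6 fits only x6 (and all 6 values in {5, 6, 7, 22, 23, 26} must be used), so x6 = 6.
The 5 still-open variables draw from only 5 values {5, 7, 22, 23, 26}, so each is used; only x2 can be 26, hence x2 = 26.

26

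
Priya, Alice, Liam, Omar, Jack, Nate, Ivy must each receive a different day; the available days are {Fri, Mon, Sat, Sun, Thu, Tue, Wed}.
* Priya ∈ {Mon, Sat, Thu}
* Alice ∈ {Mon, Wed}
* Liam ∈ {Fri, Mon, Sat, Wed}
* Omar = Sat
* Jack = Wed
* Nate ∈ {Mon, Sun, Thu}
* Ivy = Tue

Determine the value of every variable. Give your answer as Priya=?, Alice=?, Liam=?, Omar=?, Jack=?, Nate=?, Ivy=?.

Priya=Thu, Alice=Mon, Liam=Fri, Omar=Sat, Jack=Wed, Nate=Sun, Ivy=Tue

Omar's domain is down to {Sat}, so Omar = Sat. So Priya, Liam can't be Sat.
Jack has just one choice, so Jack = Wed. Strike Wed from Alice, Liam.
That leaves Ivy = Tue.
Alice must be Mon (only option left). So Priya, Liam, Nate can't be Mon.
Liam must be Fri (only option left).
Priya must be Thu (only option left). Eliminate Thu elsewhere: Nate.
Nate's domain is down to {Sun}, so Nate = Sun.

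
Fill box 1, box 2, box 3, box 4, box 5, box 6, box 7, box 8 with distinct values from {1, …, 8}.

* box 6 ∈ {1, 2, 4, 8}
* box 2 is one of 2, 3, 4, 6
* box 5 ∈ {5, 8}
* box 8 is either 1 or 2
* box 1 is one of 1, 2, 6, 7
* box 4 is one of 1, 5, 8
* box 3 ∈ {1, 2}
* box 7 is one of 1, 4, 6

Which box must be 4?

Among the 8 variables, 3 fits only box 2 (and all 8 values in {1, 2, 3, 4, 5, 6, 7, 8} must be used), so box 2 = 3.
The 7 still-open variables together cover exactly {1, 2, 4, 5, 6, 7, 8} — 7 values for 7 variables — and 7 appears only in box 1's list, so box 1 = 7.
Among the 6 still-open variables, 6 fits only box 7 (and all 6 values in {1, 2, 4, 5, 6, 8} must be used), so box 7 = 6.
Among the 5 still-open variables, 4 fits only box 6 (and all 5 values in {1, 2, 4, 5, 8} must be used), so box 6 = 4.

box 6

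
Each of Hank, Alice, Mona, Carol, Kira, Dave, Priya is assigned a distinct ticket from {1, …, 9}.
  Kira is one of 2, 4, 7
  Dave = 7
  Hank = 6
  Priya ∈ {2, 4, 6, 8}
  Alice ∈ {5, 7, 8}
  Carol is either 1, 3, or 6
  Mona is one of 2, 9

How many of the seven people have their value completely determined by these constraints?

Hank's domain is down to {6}, so Hank = 6. Strike 6 from Carol, Priya.
That leaves Dave = 7. Strike 7 from Alice, Kira.
Determined: Hank=6, Dave=7. The other people each still have more than one consistent value. That makes 2.

2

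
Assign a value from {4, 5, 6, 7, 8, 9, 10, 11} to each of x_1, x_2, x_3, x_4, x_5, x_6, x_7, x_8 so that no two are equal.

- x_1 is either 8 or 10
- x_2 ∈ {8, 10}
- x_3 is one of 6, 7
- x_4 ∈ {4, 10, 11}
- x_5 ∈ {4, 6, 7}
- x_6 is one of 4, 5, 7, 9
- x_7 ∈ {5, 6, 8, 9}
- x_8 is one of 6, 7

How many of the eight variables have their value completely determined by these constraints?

The 8 variables draw from only 8 values {4, 5, 6, 7, 8, 9, 10, 11}, so each is used; only x_4 can be 11, hence x_4 = 11.
The 2 variables x_1 and x_2 are confined to {8, 10}, which locks those values in; drop them from x_7.
x_3 and x_8 share exactly the 2 values {6, 7}; by pigeonhole those values go to them, so strike 6, 7 from x_5, x_6, x_7.
x_5's domain is down to {4}, so x_5 = 4. Remove 4 from x_6.
Determined: x_4=11, x_5=4. The other variables each still have more than one consistent value. That makes 2.

2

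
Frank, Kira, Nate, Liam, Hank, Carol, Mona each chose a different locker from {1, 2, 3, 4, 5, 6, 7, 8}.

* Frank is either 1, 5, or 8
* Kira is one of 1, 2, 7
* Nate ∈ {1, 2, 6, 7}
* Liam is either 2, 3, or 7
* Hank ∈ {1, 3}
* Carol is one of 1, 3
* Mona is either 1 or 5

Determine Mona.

The 7 variables together cover exactly {1, 2, 3, 5, 6, 7, 8} — 7 values for 7 variables — and 6 appears only in Nate's list, so Nate = 6.
The 6 still-open variables together cover exactly {1, 2, 3, 5, 7, 8} — 6 values for 6 variables — and 8 appears only in Frank's list, so Frank = 8.
Among the 5 still-open variables, 5 fits only Mona (and all 5 values in {1, 2, 3, 5, 7} must be used), so Mona = 5.

5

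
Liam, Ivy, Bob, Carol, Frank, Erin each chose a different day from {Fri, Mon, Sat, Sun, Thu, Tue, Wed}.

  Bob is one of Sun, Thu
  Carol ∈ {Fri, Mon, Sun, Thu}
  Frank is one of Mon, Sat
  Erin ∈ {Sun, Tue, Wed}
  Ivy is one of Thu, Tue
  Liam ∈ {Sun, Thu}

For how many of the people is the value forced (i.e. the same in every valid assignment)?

2

The 2 variables Liam and Bob are confined to {Sun, Thu}, which locks those values in; drop them from Ivy, Carol, Erin.
That leaves Ivy = Tue. Eliminate Tue elsewhere: Erin.
Erin's domain is down to {Wed}, so Erin = Wed.
Determined: Ivy=Tue, Erin=Wed. The other people each still have more than one consistent value. That makes 2.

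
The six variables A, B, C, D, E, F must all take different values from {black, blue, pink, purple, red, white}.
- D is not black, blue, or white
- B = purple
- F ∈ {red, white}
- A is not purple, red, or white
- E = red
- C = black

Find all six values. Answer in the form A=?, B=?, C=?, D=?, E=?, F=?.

A=blue, B=purple, C=black, D=pink, E=red, F=white

B has just one choice, so B = purple. Strike purple from D.
That leaves C = black. Remove black from A.
E's domain is down to {red}, so E = red. So D, F can't be red.
F has just one choice, so F = white.
D has just one choice, so D = pink. Remove pink from A.
That leaves A = blue.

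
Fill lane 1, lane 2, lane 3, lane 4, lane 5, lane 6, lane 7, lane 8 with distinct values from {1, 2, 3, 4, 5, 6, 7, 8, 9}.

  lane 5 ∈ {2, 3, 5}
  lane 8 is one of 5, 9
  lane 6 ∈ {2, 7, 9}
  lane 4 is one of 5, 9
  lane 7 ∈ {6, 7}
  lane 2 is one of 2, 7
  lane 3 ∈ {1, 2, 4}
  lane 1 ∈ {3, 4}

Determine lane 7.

The 8 variables together cover exactly {1, 2, 3, 4, 5, 6, 7, 9} — 8 values for 8 variables — and 1 appears only in lane 3's list, so lane 3 = 1.
Among the 7 still-open variables, 4 fits only lane 1 (and all 7 values in {2, 3, 4, 5, 6, 7, 9} must be used), so lane 1 = 4.
Among the 6 still-open variables, 3 fits only lane 5 (and all 6 values in {2, 3, 5, 6, 7, 9} must be used), so lane 5 = 3.
The 5 still-open variables together cover exactly {2, 5, 6, 7, 9} — 5 values for 5 variables — and 6 appears only in lane 7's list, so lane 7 = 6.

6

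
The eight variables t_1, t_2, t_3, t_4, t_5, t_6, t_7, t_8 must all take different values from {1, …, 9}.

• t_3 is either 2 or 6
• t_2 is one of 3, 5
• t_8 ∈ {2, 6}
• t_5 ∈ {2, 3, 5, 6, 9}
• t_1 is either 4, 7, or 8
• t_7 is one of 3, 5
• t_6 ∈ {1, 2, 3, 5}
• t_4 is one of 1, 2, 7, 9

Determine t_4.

The 2 variables t_2 and t_7 are confined to {3, 5}, which locks those values in; drop them from t_5, t_6.
t_3 and t_8 share exactly the 2 values {2, 6}; by pigeonhole those values go to them, so strike 2, 6 from t_4, t_5, t_6.
t_5's domain is down to {9}, so t_5 = 9. So t_4 can't be 9.
t_6 has just one choice, so t_6 = 1. Strike 1 from t_4.
So t_4 = 7.

7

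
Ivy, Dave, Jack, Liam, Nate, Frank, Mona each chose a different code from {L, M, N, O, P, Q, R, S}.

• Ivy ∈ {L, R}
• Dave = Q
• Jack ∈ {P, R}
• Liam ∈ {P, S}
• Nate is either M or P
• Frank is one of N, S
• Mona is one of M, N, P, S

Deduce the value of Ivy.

L

Dave has just one choice, so Dave = Q.
The 6 still-open variables draw from only 6 values {L, M, N, P, R, S}, so each is used; only Ivy can be L, hence Ivy = L.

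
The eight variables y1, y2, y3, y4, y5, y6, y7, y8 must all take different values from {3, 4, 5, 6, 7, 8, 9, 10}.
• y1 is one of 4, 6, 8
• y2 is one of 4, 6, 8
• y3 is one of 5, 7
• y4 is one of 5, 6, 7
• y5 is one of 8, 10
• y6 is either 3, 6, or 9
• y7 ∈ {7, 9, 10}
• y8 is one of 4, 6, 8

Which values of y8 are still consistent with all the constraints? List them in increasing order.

The 8 variables draw from only 8 values {3, 4, 5, 6, 7, 8, 9, 10}, so each is used; only y6 can be 3, hence y6 = 3.
The 7 still-open variables draw from only 7 values {4, 5, 6, 7, 8, 9, 10}, so each is used; only y7 can be 9, hence y7 = 9.
Among the 6 still-open variables, 10 fits only y5 (and all 6 values in {4, 5, 6, 7, 8, 10} must be used), so y5 = 10.
y1, y2, y8 between them cover only {4, 6, 8} — a naked triple. Remove those values from y4.
No further eliminations apply; y8 can still be any of 4, 6, 8.

4, 6, 8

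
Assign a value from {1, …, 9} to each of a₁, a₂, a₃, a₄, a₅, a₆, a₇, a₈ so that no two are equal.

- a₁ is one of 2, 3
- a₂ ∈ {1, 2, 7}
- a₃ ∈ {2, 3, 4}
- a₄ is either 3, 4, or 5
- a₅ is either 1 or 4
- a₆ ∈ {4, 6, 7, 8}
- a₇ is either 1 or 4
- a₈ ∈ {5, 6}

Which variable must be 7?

Among the 8 variables, 8 fits only a₆ (and all 8 values in {1, 2, 3, 4, 5, 6, 7, 8} must be used), so a₆ = 8.
Among the 7 still-open variables, 6 fits only a₈ (and all 7 values in {1, 2, 3, 4, 5, 6, 7} must be used), so a₈ = 6.
Among the 6 still-open variables, 5 fits only a₄ (and all 6 values in {1, 2, 3, 4, 5, 7} must be used), so a₄ = 5.
The 5 still-open variables together cover exactly {1, 2, 3, 4, 7} — 5 values for 5 variables — and 7 appears only in a₂'s list, so a₂ = 7.

a₂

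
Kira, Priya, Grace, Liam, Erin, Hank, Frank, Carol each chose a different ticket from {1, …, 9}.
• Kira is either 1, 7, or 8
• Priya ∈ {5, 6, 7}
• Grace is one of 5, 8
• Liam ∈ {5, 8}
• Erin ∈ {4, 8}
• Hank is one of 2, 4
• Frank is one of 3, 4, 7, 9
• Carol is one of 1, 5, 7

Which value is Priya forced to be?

The 2 variables Grace and Liam are confined to {5, 8}, which locks those values in; drop them from Kira, Priya, Erin, Carol.
Erin's domain is down to {4}, so Erin = 4. So Hank, Frank can't be 4.
That leaves Hank = 2.
The 2 variables Kira and Carol are confined to {1, 7}, which locks those values in; drop them from Priya, Frank.
So Priya = 6.

6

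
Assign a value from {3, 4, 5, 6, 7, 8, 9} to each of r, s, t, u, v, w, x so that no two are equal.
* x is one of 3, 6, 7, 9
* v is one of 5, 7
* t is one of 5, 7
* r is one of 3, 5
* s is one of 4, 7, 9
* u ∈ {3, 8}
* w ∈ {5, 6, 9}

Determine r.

The 7 variables draw from only 7 values {3, 4, 5, 6, 7, 8, 9}, so each is used; only s can be 4, hence s = 4.
Among the 6 still-open variables, 8 fits only u (and all 6 values in {3, 5, 6, 7, 8, 9} must be used), so u = 8.
t and v between them cover only {5, 7} — a naked pair. Remove those values from r, w, x.
So r = 3.

3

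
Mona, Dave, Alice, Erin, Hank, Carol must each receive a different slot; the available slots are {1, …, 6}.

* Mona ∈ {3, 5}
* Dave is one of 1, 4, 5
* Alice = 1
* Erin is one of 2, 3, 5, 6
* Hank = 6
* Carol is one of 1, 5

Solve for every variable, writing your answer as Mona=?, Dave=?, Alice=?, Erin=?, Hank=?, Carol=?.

Mona=3, Dave=4, Alice=1, Erin=2, Hank=6, Carol=5

Alice must be 1 (only option left). So Dave, Carol can't be 1.
That leaves Hank = 6. Strike 6 from Erin.
Carol has just one choice, so Carol = 5. Remove 5 from Mona, Dave, Erin.
Mona must be 3 (only option left). Strike 3 from Erin.
Dave has just one choice, so Dave = 4.
Erin's domain is down to {2}, so Erin = 2.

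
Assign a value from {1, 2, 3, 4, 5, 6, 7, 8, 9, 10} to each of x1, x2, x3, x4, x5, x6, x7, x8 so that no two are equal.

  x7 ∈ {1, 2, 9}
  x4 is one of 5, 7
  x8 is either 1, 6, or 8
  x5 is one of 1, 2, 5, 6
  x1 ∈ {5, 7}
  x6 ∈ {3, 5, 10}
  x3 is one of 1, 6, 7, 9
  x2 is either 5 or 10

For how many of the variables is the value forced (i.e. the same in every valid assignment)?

The 2 variables x1 and x4 are confined to {5, 7}, which locks those values in; drop them from x2, x3, x5, x6.
x2 must be 10 (only option left). Eliminate 10 elsewhere: x6.
x6 must be 3 (only option left).
Determined: x2=10, x6=3. The other variables each still have more than one consistent value. That makes 2.

2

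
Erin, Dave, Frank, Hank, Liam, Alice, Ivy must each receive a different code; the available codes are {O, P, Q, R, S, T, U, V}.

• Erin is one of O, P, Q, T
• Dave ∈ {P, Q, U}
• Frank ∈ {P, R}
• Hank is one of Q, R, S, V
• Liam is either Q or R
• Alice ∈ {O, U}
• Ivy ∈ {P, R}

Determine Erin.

The 2 variables Frank and Ivy are confined to {P, R}, which locks those values in; drop them from Erin, Dave, Hank, Liam.
Liam has just one choice, so Liam = Q. Strike Q from Erin, Dave, Hank.
That leaves Dave = U. So Alice can't be U.
Alice has just one choice, so Alice = O. Remove O from Erin.
So Erin = T.

T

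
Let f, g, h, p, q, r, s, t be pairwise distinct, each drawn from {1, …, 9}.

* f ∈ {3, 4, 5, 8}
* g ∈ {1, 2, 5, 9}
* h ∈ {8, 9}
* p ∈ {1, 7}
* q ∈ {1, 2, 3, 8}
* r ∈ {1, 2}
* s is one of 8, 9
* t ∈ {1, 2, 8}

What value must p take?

7

Among the 8 variables, 4 fits only f (and all 8 values in {1, 2, 3, 4, 5, 7, 8, 9} must be used), so f = 4.
Among the 7 still-open variables, 3 fits only q (and all 7 values in {1, 2, 3, 5, 7, 8, 9} must be used), so q = 3.
The 6 still-open variables draw from only 6 values {1, 2, 5, 7, 8, 9}, so each is used; only g can be 5, hence g = 5.
The 5 still-open variables draw from only 5 values {1, 2, 7, 8, 9}, so each is used; only p can be 7, hence p = 7.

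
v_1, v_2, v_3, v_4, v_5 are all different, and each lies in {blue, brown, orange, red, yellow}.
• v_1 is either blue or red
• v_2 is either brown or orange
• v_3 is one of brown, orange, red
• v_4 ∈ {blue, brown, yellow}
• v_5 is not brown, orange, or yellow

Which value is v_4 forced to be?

yellow

The 5 variables draw from only 5 values {blue, brown, orange, red, yellow}, so each is used; only v_4 can be yellow, hence v_4 = yellow.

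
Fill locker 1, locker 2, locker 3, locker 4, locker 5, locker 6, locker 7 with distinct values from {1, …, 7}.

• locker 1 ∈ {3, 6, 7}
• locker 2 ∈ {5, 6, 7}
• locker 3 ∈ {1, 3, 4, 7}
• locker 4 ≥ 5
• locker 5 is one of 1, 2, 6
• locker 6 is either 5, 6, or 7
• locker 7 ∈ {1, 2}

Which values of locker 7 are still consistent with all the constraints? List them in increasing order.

1, 2

The 7 variables draw from only 7 values {1, 2, 3, 4, 5, 6, 7}, so each is used; only locker 3 can be 4, hence locker 3 = 4.
The 6 still-open variables draw from only 6 values {1, 2, 3, 5, 6, 7}, so each is used; only locker 1 can be 3, hence locker 1 = 3.
locker 2, locker 4, locker 6 share exactly the 3 values {5, 6, 7}; by pigeonhole those values go to them, so strike 5, 6, 7 from locker 5.
No further eliminations apply; locker 7 can still be any of 1, 2.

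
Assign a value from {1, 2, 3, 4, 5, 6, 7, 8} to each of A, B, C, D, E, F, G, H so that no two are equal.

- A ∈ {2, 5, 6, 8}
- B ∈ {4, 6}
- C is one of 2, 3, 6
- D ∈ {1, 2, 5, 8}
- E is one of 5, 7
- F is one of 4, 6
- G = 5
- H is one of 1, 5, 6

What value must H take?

G has just one choice, so G = 5. So A, D, E, H can't be 5.
E must be 7 (only option left).
Among the 6 still-open variables, 3 fits only C (and all 6 values in {1, 2, 3, 4, 6, 8} must be used), so C = 3.
B and F between them cover only {4, 6} — a naked pair. Remove those values from A, H.
So H = 1.

1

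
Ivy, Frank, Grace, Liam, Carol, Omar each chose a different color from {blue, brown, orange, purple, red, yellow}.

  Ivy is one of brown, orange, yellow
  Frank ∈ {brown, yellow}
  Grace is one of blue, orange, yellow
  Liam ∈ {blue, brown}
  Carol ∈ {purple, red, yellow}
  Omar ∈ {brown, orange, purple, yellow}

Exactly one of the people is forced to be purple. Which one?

The 6 variables draw from only 6 values {blue, brown, orange, purple, red, yellow}, so each is used; only Carol can be red, hence Carol = red.
The 5 still-open variables together cover exactly {blue, brown, orange, purple, yellow} — 5 values for 5 variables — and purple appears only in Omar's list, so Omar = purple.

Omar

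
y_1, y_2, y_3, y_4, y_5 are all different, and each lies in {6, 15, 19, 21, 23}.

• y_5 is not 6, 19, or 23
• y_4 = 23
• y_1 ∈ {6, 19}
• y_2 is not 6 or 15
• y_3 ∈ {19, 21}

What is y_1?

y_4 must be 23 (only option left). So y_2 can't be 23.
Among the 4 still-open variables, 6 fits only y_1 (and all 4 values in {6, 15, 19, 21} must be used), so y_1 = 6.

6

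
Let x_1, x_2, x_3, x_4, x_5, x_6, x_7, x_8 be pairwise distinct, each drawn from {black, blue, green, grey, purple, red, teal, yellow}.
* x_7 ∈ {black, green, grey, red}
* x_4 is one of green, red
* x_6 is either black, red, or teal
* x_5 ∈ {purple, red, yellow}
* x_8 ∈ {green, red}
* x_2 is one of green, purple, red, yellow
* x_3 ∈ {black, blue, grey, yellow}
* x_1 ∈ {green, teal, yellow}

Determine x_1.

The 8 variables together cover exactly {black, blue, green, grey, purple, red, teal, yellow} — 8 values for 8 variables — and blue appears only in x_3's list, so x_3 = blue.
The 7 still-open variables together cover exactly {black, green, grey, purple, red, teal, yellow} — 7 values for 7 variables — and grey appears only in x_7's list, so x_7 = grey.
The 6 still-open variables draw from only 6 values {black, green, purple, red, teal, yellow}, so each is used; only x_6 can be black, hence x_6 = black.
The 5 still-open variables together cover exactly {green, purple, red, teal, yellow} — 5 values for 5 variables — and teal appears only in x_1's list, so x_1 = teal.

teal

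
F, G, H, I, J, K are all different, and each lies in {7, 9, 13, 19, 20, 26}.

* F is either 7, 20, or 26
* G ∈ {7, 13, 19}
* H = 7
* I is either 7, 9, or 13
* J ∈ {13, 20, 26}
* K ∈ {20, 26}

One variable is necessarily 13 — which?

J

H must be 7 (only option left). Strike 7 from F, G, I.
The 5 still-open variables together cover exactly {9, 13, 19, 20, 26} — 5 values for 5 variables — and 9 appears only in I's list, so I = 9.
The 4 still-open variables draw from only 4 values {13, 19, 20, 26}, so each is used; only G can be 19, hence G = 19.
The 3 still-open variables draw from only 3 values {13, 20, 26}, so each is used; only J can be 13, hence J = 13.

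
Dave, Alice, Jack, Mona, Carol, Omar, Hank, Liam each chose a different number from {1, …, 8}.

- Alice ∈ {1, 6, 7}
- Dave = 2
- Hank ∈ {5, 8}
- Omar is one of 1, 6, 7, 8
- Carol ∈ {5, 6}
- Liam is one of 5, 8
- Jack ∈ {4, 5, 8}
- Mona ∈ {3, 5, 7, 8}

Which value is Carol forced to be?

6

Dave's domain is down to {2}, so Dave = 2.
Among the 7 still-open variables, 3 fits only Mona (and all 7 values in {1, 3, 4, 5, 6, 7, 8} must be used), so Mona = 3.
The 6 still-open variables together cover exactly {1, 4, 5, 6, 7, 8} — 6 values for 6 variables — and 4 appears only in Jack's list, so Jack = 4.
Hank and Liam between them cover only {5, 8} — a naked pair. Remove those values from Carol, Omar.
So Carol = 6.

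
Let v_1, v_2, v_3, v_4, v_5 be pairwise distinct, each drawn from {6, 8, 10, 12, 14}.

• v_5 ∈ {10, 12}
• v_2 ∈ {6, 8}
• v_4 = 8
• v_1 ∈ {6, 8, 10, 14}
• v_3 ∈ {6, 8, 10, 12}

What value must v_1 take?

v_4's domain is down to {8}, so v_4 = 8. Eliminate 8 elsewhere: v_1, v_2, v_3.
v_2 has just one choice, so v_2 = 6. Remove 6 from v_1, v_3.
The 3 still-open variables together cover exactly {10, 12, 14} — 3 values for 3 variables — and 14 appears only in v_1's list, so v_1 = 14.

14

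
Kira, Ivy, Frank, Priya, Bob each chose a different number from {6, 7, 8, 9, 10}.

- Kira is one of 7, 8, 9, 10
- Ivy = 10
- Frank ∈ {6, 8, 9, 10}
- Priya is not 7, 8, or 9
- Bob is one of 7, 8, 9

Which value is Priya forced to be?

Ivy's domain is down to {10}, so Ivy = 10. Eliminate 10 elsewhere: Kira, Frank, Priya.
So Priya = 6.

6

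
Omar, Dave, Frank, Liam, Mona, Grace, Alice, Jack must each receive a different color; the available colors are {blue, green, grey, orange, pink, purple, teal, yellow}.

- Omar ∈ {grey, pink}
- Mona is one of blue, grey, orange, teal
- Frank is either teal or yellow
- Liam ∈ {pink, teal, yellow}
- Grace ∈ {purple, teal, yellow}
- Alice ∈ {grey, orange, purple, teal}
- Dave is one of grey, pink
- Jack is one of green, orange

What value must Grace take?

purple

The 8 variables together cover exactly {blue, green, grey, orange, pink, purple, teal, yellow} — 8 values for 8 variables — and blue appears only in Mona's list, so Mona = blue.
The 7 still-open variables draw from only 7 values {green, grey, orange, pink, purple, teal, yellow}, so each is used; only Jack can be green, hence Jack = green.
The 6 still-open variables draw from only 6 values {grey, orange, pink, purple, teal, yellow}, so each is used; only Alice can be orange, hence Alice = orange.
Among the 5 still-open variables, purple fits only Grace (and all 5 values in {grey, pink, purple, teal, yellow} must be used), so Grace = purple.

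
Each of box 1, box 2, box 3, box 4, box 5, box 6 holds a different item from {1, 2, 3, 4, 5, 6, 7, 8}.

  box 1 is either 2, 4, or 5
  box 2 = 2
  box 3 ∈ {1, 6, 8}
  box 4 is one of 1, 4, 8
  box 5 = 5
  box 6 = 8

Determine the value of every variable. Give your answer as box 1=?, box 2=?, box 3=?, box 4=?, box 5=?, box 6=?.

box 2 must be 2 (only option left). So box 1 can't be 2.
That leaves box 5 = 5. Remove 5 from box 1.
box 6 has just one choice, so box 6 = 8. Eliminate 8 elsewhere: box 3, box 4.
box 1's domain is down to {4}, so box 1 = 4. Eliminate 4 elsewhere: box 4.
box 4's domain is down to {1}, so box 4 = 1. Strike 1 from box 3.
box 3 must be 6 (only option left).

box 1=4, box 2=2, box 3=6, box 4=1, box 5=5, box 6=8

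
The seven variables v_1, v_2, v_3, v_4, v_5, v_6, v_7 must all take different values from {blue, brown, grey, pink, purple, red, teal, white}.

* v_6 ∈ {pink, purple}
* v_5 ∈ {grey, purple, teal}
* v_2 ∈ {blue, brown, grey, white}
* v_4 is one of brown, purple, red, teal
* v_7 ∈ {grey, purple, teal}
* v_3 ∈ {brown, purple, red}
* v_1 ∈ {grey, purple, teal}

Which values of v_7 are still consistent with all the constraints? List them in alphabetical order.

grey, purple, teal

v_1, v_5, v_7 between them cover only {grey, purple, teal} — a naked triple. Remove those values from v_2, v_3, v_4, v_6.
v_6 must be pink (only option left).
v_3 and v_4 between them cover only {brown, red} — a naked pair. Remove those values from v_2.
No further eliminations apply; v_7 can still be any of grey, purple, teal.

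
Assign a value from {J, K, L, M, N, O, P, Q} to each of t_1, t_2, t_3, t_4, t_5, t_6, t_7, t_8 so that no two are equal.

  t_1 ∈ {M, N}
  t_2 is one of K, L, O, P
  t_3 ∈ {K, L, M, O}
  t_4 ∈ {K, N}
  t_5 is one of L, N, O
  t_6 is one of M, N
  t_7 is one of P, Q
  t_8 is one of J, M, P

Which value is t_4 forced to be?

The 8 variables draw from only 8 values {J, K, L, M, N, O, P, Q}, so each is used; only t_8 can be J, hence t_8 = J.
The 7 still-open variables draw from only 7 values {K, L, M, N, O, P, Q}, so each is used; only t_7 can be Q, hence t_7 = Q.
The 6 still-open variables draw from only 6 values {K, L, M, N, O, P}, so each is used; only t_2 can be P, hence t_2 = P.
The 2 variables t_1 and t_6 are confined to {M, N}, which locks those values in; drop them from t_3, t_4, t_5.
So t_4 = K.

K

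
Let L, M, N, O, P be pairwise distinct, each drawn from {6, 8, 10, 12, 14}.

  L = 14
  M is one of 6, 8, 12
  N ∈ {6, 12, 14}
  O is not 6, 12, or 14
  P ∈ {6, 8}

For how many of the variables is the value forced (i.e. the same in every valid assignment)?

L has just one choice, so L = 14. Remove 14 from N.
The 4 still-open variables draw from only 4 values {6, 8, 10, 12}, so each is used; only O can be 10, hence O = 10.
Determined: L=14, O=10. The other variables each still have more than one consistent value. That makes 2.

2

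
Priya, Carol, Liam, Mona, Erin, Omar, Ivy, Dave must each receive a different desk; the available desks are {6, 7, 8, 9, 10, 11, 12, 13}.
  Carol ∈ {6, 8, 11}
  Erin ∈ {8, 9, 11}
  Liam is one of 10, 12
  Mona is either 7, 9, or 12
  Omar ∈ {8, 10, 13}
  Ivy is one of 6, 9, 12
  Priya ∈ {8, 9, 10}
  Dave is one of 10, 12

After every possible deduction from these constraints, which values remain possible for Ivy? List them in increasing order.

The 8 variables together cover exactly {6, 7, 8, 9, 10, 11, 12, 13} — 8 values for 8 variables — and 7 appears only in Mona's list, so Mona = 7.
The 7 still-open variables draw from only 7 values {6, 8, 9, 10, 11, 12, 13}, so each is used; only Omar can be 13, hence Omar = 13.
Liam and Dave between them cover only {10, 12} — a naked pair. Remove those values from Priya, Ivy.
No further eliminations apply; Ivy can still be any of 6, 9.

6, 9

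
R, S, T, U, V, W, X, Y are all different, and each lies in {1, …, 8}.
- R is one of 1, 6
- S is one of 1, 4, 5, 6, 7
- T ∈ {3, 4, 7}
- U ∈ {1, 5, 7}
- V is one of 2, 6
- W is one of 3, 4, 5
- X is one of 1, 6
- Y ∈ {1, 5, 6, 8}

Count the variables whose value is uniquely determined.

Among the 8 variables, 2 fits only V (and all 8 values in {1, 2, 3, 4, 5, 6, 7, 8} must be used), so V = 2.
The 7 still-open variables draw from only 7 values {1, 3, 4, 5, 6, 7, 8}, so each is used; only Y can be 8, hence Y = 8.
R and X share exactly the 2 values {1, 6}; by pigeonhole those values go to them, so strike 1, 6 from S, U.
Determined: V=2, Y=8. The other variables each still have more than one consistent value. That makes 2.

2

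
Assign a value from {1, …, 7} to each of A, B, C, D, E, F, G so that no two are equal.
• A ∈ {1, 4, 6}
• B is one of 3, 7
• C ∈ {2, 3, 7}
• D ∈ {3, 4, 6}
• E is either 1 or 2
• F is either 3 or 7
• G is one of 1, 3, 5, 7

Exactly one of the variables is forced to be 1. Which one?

E

The 7 variables draw from only 7 values {1, 2, 3, 4, 5, 6, 7}, so each is used; only G can be 5, hence G = 5.
B and F between them cover only {3, 7} — a naked pair. Remove those values from C, D.
C has just one choice, so C = 2. Strike 2 from E.
So 1 goes to E.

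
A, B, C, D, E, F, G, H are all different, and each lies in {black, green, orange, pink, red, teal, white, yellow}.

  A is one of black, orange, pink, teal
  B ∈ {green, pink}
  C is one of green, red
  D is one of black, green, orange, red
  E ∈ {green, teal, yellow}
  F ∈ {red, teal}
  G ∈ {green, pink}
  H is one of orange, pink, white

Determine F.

Among the 8 variables, white fits only H (and all 8 values in {black, green, orange, pink, red, teal, white, yellow} must be used), so H = white.
The 7 still-open variables together cover exactly {black, green, orange, pink, red, teal, yellow} — 7 values for 7 variables — and yellow appears only in E's list, so E = yellow.
The 2 variables B and G are confined to {green, pink}, which locks those values in; drop them from A, C, D.
That leaves C = red. Eliminate red elsewhere: D, F.
So F = teal.

teal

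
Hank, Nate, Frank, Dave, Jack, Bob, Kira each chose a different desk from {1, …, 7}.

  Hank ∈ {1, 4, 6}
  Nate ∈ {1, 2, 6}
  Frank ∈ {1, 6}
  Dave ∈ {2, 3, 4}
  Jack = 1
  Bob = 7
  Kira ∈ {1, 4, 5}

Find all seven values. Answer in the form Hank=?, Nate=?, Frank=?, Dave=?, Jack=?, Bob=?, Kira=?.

Jack has just one choice, so Jack = 1. Strike 1 from Hank, Nate, Frank, Kira.
That leaves Bob = 7.
Frank has just one choice, so Frank = 6. Strike 6 from Hank, Nate.
That leaves Hank = 4. So Dave, Kira can't be 4.
Nate must be 2 (only option left). Remove 2 from Dave.
Dave must be 3 (only option left).
That leaves Kira = 5.

Hank=4, Nate=2, Frank=6, Dave=3, Jack=1, Bob=7, Kira=5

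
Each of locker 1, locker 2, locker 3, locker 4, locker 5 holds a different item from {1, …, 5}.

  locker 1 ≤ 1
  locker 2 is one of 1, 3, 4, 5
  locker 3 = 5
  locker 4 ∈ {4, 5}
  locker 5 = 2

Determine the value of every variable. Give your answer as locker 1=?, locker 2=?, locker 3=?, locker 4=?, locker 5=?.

locker 1=1, locker 2=3, locker 3=5, locker 4=4, locker 5=2

locker 1 must be 1 (only option left). Strike 1 from locker 2.
locker 3 must be 5 (only option left). So locker 2, locker 4 can't be 5.
locker 4's domain is down to {4}, so locker 4 = 4. Strike 4 from locker 2.
locker 5 has just one choice, so locker 5 = 2.
locker 2 must be 3 (only option left).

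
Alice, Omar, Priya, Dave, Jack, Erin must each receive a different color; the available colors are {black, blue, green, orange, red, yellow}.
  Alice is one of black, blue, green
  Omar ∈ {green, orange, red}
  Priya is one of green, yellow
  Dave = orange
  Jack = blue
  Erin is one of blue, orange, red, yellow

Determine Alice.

black

Dave has just one choice, so Dave = orange. So Omar, Erin can't be orange.
Jack's domain is down to {blue}, so Jack = blue. So Alice, Erin can't be blue.
Among the 4 still-open variables, black fits only Alice (and all 4 values in {black, green, red, yellow} must be used), so Alice = black.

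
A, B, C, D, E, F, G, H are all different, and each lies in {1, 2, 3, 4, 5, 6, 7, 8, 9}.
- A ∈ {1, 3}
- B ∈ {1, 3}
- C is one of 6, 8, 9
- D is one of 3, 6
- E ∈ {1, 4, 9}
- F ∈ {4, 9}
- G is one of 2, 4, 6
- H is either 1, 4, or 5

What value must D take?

6

The 8 variables together cover exactly {1, 2, 3, 4, 5, 6, 8, 9} — 8 values for 8 variables — and 2 appears only in G's list, so G = 2.
Among the 7 still-open variables, 5 fits only H (and all 7 values in {1, 3, 4, 5, 6, 8, 9} must be used), so H = 5.
The 6 still-open variables draw from only 6 values {1, 3, 4, 6, 8, 9}, so each is used; only C can be 8, hence C = 8.
Among the 5 still-open variables, 6 fits only D (and all 5 values in {1, 3, 4, 6, 9} must be used), so D = 6.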